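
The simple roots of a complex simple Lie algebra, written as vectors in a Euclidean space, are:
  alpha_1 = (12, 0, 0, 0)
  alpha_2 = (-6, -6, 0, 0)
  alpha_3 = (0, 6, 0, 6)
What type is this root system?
type C_3

Compute the Cartan integers a_ij = 2(alpha_i, alpha_j)/(alpha_j, alpha_j); the resulting 3x3 Cartan matrix is
[[2, -2, 0], [-1, 2, -1], [0, -1, 2]].
The roots have two lengths (squared-length ratio 2:1); the short ones are alpha_{2,3}. The associated Dynkin diagram is a chain of 3 nodes with a double edge at one end; the terminal node there is the unique long simple root (C_3), so the type is C_3 (the algebra sp(6)).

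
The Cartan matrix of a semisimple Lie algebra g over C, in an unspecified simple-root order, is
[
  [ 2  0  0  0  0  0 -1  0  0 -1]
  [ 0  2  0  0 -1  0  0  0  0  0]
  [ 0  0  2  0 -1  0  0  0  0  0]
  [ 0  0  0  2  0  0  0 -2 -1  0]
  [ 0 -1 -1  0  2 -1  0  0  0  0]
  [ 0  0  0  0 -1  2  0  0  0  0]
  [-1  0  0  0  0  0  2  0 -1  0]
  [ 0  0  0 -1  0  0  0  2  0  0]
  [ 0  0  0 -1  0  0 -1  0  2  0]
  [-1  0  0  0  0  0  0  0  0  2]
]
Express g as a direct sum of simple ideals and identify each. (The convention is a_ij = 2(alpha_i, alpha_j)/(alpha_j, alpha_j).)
The diagram associated to this matrix has two connected components: the simple roots {alpha_1, alpha_4, alpha_7, alpha_8, alpha_9, alpha_10} form a chain of 6 nodes with a double edge at one end; the terminal node there is the unique short simple root (B_6), and {alpha_2, alpha_3, alpha_5, alpha_6} form a chain of 2 nodes with a fork of two nodes at one end (D_4). A semisimple Lie algebra decomposes uniquely as the direct sum of simple ideals, one per connected component of its Dynkin diagram, so g ≅ B_6 ⊕ D_4 (dimension 78 + 28 = 106).

B_6 + D_4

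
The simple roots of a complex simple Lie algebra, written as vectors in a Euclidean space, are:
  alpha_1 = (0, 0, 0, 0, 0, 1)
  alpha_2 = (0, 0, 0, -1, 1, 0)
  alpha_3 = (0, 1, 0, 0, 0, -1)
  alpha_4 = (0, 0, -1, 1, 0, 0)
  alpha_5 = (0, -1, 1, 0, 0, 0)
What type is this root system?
B_5

Compute the Cartan integers a_ij = 2(alpha_i, alpha_j)/(alpha_j, alpha_j); the resulting 5x5 Cartan matrix is
[[2, 0, -1, 0, 0], [0, 2, 0, -1, 0], [-2, 0, 2, 0, -1], [0, -1, 0, 2, -1], [0, 0, -1, -1, 2]].
The roots have two lengths (squared-length ratio 2:1); the short ones are alpha_{1}. The associated Dynkin diagram is a chain of 5 nodes with a double edge at one end; the terminal node there is the unique short simple root (B_5), so the type is B_5 (the algebra so(11)).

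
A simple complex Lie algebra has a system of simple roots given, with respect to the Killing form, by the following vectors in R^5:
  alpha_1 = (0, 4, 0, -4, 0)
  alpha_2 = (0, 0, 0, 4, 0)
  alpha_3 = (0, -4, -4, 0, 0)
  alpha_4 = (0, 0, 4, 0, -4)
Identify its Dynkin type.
Compute the Cartan integers a_ij = 2(alpha_i, alpha_j)/(alpha_j, alpha_j); the resulting 4x4 Cartan matrix is
[[2, -2, -1, 0], [-1, 2, 0, 0], [-1, 0, 2, -1], [0, 0, -1, 2]].
The roots have two lengths (squared-length ratio 2:1); the short ones are alpha_{2}. The associated Dynkin diagram is a chain of 4 nodes with a double edge at one end; the terminal node there is the unique short simple root (B_4), so the type is B_4 (the algebra so(9)).

type B_4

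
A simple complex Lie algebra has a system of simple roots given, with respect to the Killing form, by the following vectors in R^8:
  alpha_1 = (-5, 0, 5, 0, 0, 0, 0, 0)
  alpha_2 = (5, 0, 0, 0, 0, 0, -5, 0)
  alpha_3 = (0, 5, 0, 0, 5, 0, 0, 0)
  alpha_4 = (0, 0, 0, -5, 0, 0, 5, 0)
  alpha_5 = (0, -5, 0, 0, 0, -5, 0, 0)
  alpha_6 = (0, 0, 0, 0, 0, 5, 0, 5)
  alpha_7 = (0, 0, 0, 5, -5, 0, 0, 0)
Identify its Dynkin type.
Compute the Cartan integers a_ij = 2(alpha_i, alpha_j)/(alpha_j, alpha_j); the resulting 7x7 Cartan matrix is
[[2, -1, 0, 0, 0, 0, 0], [-1, 2, 0, -1, 0, 0, 0], [0, 0, 2, 0, -1, 0, -1], [0, -1, 0, 2, 0, 0, -1], [0, 0, -1, 0, 2, -1, 0], [0, 0, 0, 0, -1, 2, 0], [0, 0, -1, -1, 0, 0, 2]].
All simple roots have the same length, so the diagram is simply laced. The associated Dynkin diagram is a chain of 7 nodes with single edges (A_7), so the type is A_7 (the algebra sl(8)).

A_7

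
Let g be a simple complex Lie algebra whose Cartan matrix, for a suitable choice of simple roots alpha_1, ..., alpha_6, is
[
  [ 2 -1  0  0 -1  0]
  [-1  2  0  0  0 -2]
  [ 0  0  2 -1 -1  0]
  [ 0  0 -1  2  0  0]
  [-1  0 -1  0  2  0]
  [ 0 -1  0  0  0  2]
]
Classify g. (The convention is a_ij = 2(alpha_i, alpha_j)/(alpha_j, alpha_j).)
B_6 (so(13))

The matrix has rank 6 with 2's on the diagonal. Reading the off-diagonal entries as Dynkin edges (a single edge where a_ij = a_ji = -1; a double or triple edge where a_ij * a_ji = 2 or 3), the diagram is a chain of 6 nodes with a double edge at one end; the terminal node there is the unique short simple root (B_6). One simple-root ordering that puts it in standard form is (alpha_4, alpha_3, alpha_5, alpha_1, alpha_2, alpha_6). So the algebra is type B_6, i.e. so(13).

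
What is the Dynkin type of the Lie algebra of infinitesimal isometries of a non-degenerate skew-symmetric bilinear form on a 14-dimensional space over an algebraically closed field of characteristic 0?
This is sp(14), which has dimension 14(14+1)/2 = 105 and rank 14/2 = 7. In the classification of classical Lie algebras, the symplectic algebra sp(2n) has type C_n; here n = 7, so the Dynkin diagram is a chain of 7 nodes with a double edge at one end; the terminal node there is the unique long simple root (C_7). Hence the type is C_7.

C_7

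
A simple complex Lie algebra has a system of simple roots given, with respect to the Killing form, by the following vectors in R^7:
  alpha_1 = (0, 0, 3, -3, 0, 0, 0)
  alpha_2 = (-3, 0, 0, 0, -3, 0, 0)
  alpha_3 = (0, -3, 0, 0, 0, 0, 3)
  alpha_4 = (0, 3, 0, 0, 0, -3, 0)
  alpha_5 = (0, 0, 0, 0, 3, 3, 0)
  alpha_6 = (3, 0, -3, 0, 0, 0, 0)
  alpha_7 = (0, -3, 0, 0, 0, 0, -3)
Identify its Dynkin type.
D7

Compute the Cartan integers a_ij = 2(alpha_i, alpha_j)/(alpha_j, alpha_j); the resulting 7x7 Cartan matrix is
[[2, 0, 0, 0, 0, -1, 0], [0, 2, 0, 0, -1, -1, 0], [0, 0, 2, -1, 0, 0, 0], [0, 0, -1, 2, -1, 0, -1], [0, -1, 0, -1, 2, 0, 0], [-1, -1, 0, 0, 0, 2, 0], [0, 0, 0, -1, 0, 0, 2]].
All simple roots have the same length, so the diagram is simply laced. The associated Dynkin diagram is a chain of 5 nodes with a fork of two nodes at one end (D_7), so the type is D_7 (the algebra so(14)).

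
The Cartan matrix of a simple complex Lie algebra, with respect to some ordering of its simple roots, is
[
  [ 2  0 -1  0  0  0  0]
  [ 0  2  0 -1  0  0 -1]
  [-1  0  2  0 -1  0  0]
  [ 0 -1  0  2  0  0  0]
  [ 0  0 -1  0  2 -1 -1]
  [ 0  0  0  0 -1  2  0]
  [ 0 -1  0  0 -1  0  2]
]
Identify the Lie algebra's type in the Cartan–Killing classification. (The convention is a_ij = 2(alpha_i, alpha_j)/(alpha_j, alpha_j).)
E7

The matrix has rank 7 with 2's on the diagonal. Reading the off-diagonal entries as Dynkin edges (a single edge where a_ij = a_ji = -1; a double or triple edge where a_ij * a_ji = 2 or 3), the diagram is a chain of 6 nodes with one extra node attached to the third node from one end (E_7). One simple-root ordering that puts it in standard form is (alpha_1, alpha_6, alpha_3, alpha_5, alpha_7, alpha_2, alpha_4). So the algebra is type E_7.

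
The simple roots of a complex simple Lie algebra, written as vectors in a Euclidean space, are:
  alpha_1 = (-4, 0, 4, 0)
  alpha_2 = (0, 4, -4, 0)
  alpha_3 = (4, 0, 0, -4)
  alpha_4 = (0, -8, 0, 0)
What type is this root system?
C_4 (sp(8))

Compute the Cartan integers a_ij = 2(alpha_i, alpha_j)/(alpha_j, alpha_j); the resulting 4x4 Cartan matrix is
[[2, -1, -1, 0], [-1, 2, 0, -1], [-1, 0, 2, 0], [0, -2, 0, 2]].
The roots have two lengths (squared-length ratio 2:1); the short ones are alpha_{1,2,3}. The associated Dynkin diagram is a chain of 4 nodes with a double edge at one end; the terminal node there is the unique long simple root (C_4), so the type is C_4 (the algebra sp(8)).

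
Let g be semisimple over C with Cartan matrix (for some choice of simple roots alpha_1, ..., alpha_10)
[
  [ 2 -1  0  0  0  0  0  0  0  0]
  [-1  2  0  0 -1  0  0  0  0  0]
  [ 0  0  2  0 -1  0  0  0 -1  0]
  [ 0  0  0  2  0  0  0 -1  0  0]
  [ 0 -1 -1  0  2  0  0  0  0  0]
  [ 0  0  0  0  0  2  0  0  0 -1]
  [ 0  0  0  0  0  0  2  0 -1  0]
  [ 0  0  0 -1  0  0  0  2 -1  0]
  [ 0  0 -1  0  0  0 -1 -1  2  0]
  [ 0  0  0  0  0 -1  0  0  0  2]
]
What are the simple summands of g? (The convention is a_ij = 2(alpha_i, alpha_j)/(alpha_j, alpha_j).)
type A_2 + type E_8

The diagram associated to this matrix has two connected components: the simple roots {alpha_6, alpha_10} form a chain of 2 nodes with single edges (A_2), and {alpha_1, alpha_2, alpha_3, alpha_4, alpha_5, alpha_7, alpha_8, alpha_9} form a chain of 7 nodes with one extra node attached to the third node from one end (E_8). A semisimple Lie algebra decomposes uniquely as the direct sum of simple ideals, one per connected component of its Dynkin diagram, so g ≅ A_2 ⊕ E_8 (dimension 8 + 248 = 256).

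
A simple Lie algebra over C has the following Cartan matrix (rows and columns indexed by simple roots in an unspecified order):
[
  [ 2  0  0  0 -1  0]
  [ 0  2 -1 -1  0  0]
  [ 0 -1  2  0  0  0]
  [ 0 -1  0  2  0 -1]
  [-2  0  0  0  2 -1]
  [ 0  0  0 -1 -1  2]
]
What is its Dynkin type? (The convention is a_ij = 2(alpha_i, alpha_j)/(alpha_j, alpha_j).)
The matrix has rank 6 with 2's on the diagonal. Reading the off-diagonal entries as Dynkin edges (a single edge where a_ij = a_ji = -1; a double or triple edge where a_ij * a_ji = 2 or 3), the diagram is a chain of 6 nodes with a double edge at one end; the terminal node there is the unique short simple root (B_6). One simple-root ordering that puts it in standard form is (alpha_3, alpha_2, alpha_4, alpha_6, alpha_5, alpha_1). So the algebra is type B_6, i.e. so(13).

B_6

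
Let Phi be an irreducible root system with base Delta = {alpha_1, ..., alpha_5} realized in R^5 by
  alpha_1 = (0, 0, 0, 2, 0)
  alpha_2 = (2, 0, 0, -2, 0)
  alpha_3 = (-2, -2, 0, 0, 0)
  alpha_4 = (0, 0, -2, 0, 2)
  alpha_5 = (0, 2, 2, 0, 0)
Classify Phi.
B_5 (so(11))

Compute the Cartan integers a_ij = 2(alpha_i, alpha_j)/(alpha_j, alpha_j); the resulting 5x5 Cartan matrix is
[[2, -1, 0, 0, 0], [-2, 2, -1, 0, 0], [0, -1, 2, 0, -1], [0, 0, 0, 2, -1], [0, 0, -1, -1, 2]].
The roots have two lengths (squared-length ratio 2:1); the short ones are alpha_{1}. The associated Dynkin diagram is a chain of 5 nodes with a double edge at one end; the terminal node there is the unique short simple root (B_5), so the type is B_5 (the algebra so(11)).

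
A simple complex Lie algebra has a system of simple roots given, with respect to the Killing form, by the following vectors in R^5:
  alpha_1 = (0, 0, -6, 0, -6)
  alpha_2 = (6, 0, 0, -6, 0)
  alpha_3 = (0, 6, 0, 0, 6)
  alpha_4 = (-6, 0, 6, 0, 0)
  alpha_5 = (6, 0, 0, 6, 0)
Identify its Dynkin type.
Compute the Cartan integers a_ij = 2(alpha_i, alpha_j)/(alpha_j, alpha_j); the resulting 5x5 Cartan matrix is
[[2, 0, -1, -1, 0], [0, 2, 0, -1, 0], [-1, 0, 2, 0, 0], [-1, -1, 0, 2, -1], [0, 0, 0, -1, 2]].
All simple roots have the same length, so the diagram is simply laced. The associated Dynkin diagram is a chain of 3 nodes with a fork of two nodes at one end (D_5), so the type is D_5 (the algebra so(10)).

D5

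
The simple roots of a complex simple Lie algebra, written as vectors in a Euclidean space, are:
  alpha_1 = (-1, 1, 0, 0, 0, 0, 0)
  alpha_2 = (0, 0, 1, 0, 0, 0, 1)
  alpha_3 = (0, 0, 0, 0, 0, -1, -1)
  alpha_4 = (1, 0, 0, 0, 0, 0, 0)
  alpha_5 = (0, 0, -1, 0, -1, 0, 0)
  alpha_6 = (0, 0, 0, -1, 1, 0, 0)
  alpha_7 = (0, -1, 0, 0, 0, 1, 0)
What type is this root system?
B_7

Compute the Cartan integers a_ij = 2(alpha_i, alpha_j)/(alpha_j, alpha_j); the resulting 7x7 Cartan matrix is
[[2, 0, 0, -2, 0, 0, -1], [0, 2, -1, 0, -1, 0, 0], [0, -1, 2, 0, 0, 0, -1], [-1, 0, 0, 2, 0, 0, 0], [0, -1, 0, 0, 2, -1, 0], [0, 0, 0, 0, -1, 2, 0], [-1, 0, -1, 0, 0, 0, 2]].
The roots have two lengths (squared-length ratio 2:1); the short ones are alpha_{4}. The associated Dynkin diagram is a chain of 7 nodes with a double edge at one end; the terminal node there is the unique short simple root (B_7), so the type is B_7 (the algebra so(15)).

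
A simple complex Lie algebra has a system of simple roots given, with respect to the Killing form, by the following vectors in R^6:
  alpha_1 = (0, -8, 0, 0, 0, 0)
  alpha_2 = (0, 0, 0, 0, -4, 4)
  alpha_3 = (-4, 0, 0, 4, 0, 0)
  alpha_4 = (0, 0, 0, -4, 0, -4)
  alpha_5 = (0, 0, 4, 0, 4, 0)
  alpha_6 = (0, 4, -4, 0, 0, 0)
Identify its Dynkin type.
type C_6

Compute the Cartan integers a_ij = 2(alpha_i, alpha_j)/(alpha_j, alpha_j); the resulting 6x6 Cartan matrix is
[[2, 0, 0, 0, 0, -2], [0, 2, 0, -1, -1, 0], [0, 0, 2, -1, 0, 0], [0, -1, -1, 2, 0, 0], [0, -1, 0, 0, 2, -1], [-1, 0, 0, 0, -1, 2]].
The roots have two lengths (squared-length ratio 2:1); the short ones are alpha_{2,3,4,5,6}. The associated Dynkin diagram is a chain of 6 nodes with a double edge at one end; the terminal node there is the unique long simple root (C_6), so the type is C_6 (the algebra sp(12)).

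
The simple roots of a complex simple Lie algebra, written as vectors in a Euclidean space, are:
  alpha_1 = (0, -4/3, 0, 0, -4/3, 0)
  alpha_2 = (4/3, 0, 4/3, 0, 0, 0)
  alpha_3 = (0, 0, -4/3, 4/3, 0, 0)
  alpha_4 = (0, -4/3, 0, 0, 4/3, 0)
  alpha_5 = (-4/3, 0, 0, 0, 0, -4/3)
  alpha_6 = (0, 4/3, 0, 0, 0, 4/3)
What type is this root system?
type D_6

Compute the Cartan integers a_ij = 2(alpha_i, alpha_j)/(alpha_j, alpha_j); the resulting 6x6 Cartan matrix is
[[2, 0, 0, 0, 0, -1], [0, 2, -1, 0, -1, 0], [0, -1, 2, 0, 0, 0], [0, 0, 0, 2, 0, -1], [0, -1, 0, 0, 2, -1], [-1, 0, 0, -1, -1, 2]].
All simple roots have the same length, so the diagram is simply laced. The associated Dynkin diagram is a chain of 4 nodes with a fork of two nodes at one end (D_6), so the type is D_6 (the algebra so(12)).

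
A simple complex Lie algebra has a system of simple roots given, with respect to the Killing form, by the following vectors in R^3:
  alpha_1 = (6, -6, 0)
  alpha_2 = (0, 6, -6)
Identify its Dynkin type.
A2

Compute the Cartan integers a_ij = 2(alpha_i, alpha_j)/(alpha_j, alpha_j); the resulting 2x2 Cartan matrix is
[[2, -1], [-1, 2]].
All simple roots have the same length, so the diagram is simply laced. The associated Dynkin diagram is a chain of 2 nodes with single edges (A_2), so the type is A_2 (the algebra sl(3)).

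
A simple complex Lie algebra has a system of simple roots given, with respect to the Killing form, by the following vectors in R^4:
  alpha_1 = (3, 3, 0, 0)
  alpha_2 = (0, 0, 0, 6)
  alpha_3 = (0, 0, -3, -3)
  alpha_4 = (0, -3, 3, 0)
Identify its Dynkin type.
Compute the Cartan integers a_ij = 2(alpha_i, alpha_j)/(alpha_j, alpha_j); the resulting 4x4 Cartan matrix is
[[2, 0, 0, -1], [0, 2, -2, 0], [0, -1, 2, -1], [-1, 0, -1, 2]].
The roots have two lengths (squared-length ratio 2:1); the short ones are alpha_{1,3,4}. The associated Dynkin diagram is a chain of 4 nodes with a double edge at one end; the terminal node there is the unique long simple root (C_4), so the type is C_4 (the algebra sp(8)).

C_4 (sp(8))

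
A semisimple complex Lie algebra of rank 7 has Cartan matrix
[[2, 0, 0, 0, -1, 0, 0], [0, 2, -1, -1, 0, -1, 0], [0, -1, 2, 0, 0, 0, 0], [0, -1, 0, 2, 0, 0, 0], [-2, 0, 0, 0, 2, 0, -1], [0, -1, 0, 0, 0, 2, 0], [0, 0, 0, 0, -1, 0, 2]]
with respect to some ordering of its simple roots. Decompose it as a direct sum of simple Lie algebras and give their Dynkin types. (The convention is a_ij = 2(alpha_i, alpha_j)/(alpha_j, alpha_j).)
The diagram associated to this matrix has two connected components: the simple roots {alpha_1, alpha_5, alpha_7} form a chain of 3 nodes with a double edge at one end; the terminal node there is the unique short simple root (B_3), and {alpha_2, alpha_3, alpha_4, alpha_6} form a chain of 2 nodes with a fork of two nodes at one end (D_4). A semisimple Lie algebra decomposes uniquely as the direct sum of simple ideals, one per connected component of its Dynkin diagram, so g ≅ B_3 ⊕ D_4 (dimension 21 + 28 = 49).

B_3 + D_4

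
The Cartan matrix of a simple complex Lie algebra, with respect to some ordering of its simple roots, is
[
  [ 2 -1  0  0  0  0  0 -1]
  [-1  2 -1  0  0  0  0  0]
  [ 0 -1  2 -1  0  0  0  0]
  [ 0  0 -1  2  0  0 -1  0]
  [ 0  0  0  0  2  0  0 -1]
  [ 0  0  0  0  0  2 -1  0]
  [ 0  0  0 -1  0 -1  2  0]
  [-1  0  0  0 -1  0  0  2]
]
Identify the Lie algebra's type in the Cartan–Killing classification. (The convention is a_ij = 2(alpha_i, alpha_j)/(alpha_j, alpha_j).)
The matrix has rank 8 with 2's on the diagonal. Reading the off-diagonal entries as Dynkin edges (a single edge where a_ij = a_ji = -1; a double or triple edge where a_ij * a_ji = 2 or 3), the diagram is a chain of 8 nodes with single edges (A_8). One simple-root ordering that puts it in standard form is (alpha_6, alpha_7, alpha_4, alpha_3, alpha_2, alpha_1, alpha_8, alpha_5). So the algebra is type A_8, i.e. sl(9).

type A_8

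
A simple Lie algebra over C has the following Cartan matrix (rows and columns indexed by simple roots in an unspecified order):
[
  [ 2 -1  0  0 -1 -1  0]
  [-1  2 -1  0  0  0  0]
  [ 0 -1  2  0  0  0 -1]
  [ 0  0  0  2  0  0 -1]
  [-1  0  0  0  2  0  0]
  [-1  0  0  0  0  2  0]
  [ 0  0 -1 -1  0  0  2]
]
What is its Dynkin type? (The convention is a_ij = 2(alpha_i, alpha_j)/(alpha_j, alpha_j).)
The matrix has rank 7 with 2's on the diagonal. Reading the off-diagonal entries as Dynkin edges (a single edge where a_ij = a_ji = -1; a double or triple edge where a_ij * a_ji = 2 or 3), the diagram is a chain of 5 nodes with a fork of two nodes at one end (D_7). One simple-root ordering that puts it in standard form is (alpha_4, alpha_7, alpha_3, alpha_2, alpha_1, alpha_5, alpha_6). So the algebra is type D_7, i.e. so(14).

D7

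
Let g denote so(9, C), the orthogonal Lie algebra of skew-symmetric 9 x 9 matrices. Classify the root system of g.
B_4 (so(9))

This is so(9) with 9 odd, which has dimension 9(9-1)/2 = 36 and rank (9-1)/2 = 4. In the classification of classical Lie algebras, the orthogonal algebra so(2n+1) in an odd number of variables has type B_n; here n = 4, so the Dynkin diagram is a chain of 4 nodes with a double edge at one end; the terminal node there is the unique short simple root (B_4). Hence the type is B_4.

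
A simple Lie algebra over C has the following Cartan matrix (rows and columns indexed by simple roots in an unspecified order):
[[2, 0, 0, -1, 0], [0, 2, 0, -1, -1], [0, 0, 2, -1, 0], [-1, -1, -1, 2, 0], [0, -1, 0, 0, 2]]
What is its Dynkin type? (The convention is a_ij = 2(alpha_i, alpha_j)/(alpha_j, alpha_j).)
D_5

The matrix has rank 5 with 2's on the diagonal. Reading the off-diagonal entries as Dynkin edges (a single edge where a_ij = a_ji = -1; a double or triple edge where a_ij * a_ji = 2 or 3), the diagram is a chain of 3 nodes with a fork of two nodes at one end (D_5). One simple-root ordering that puts it in standard form is (alpha_5, alpha_2, alpha_4, alpha_1, alpha_3). So the algebra is type D_5, i.e. so(10).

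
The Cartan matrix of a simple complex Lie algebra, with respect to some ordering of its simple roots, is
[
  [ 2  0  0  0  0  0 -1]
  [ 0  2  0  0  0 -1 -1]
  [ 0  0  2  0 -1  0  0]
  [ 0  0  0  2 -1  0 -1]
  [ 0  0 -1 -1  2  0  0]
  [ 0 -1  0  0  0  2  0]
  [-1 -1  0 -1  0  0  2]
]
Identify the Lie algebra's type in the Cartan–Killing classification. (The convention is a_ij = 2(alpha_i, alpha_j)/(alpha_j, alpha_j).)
The matrix has rank 7 with 2's on the diagonal. Reading the off-diagonal entries as Dynkin edges (a single edge where a_ij = a_ji = -1; a double or triple edge where a_ij * a_ji = 2 or 3), the diagram is a chain of 6 nodes with one extra node attached to the third node from one end (E_7). One simple-root ordering that puts it in standard form is (alpha_6, alpha_1, alpha_2, alpha_7, alpha_4, alpha_5, alpha_3). So the algebra is type E_7.

E7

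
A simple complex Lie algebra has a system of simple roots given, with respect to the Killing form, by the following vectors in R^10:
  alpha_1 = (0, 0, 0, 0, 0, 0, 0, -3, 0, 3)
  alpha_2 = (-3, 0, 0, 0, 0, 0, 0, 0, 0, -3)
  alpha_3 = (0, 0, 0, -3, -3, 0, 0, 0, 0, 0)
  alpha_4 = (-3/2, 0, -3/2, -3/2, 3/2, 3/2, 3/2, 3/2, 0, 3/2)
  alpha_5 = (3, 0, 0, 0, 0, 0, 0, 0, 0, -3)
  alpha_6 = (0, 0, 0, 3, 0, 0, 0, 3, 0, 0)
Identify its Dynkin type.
E6

Compute the Cartan integers a_ij = 2(alpha_i, alpha_j)/(alpha_j, alpha_j); the resulting 6x6 Cartan matrix is
[[2, -1, 0, 0, -1, -1], [-1, 2, 0, 0, 0, 0], [0, 0, 2, 0, 0, -1], [0, 0, 0, 2, -1, 0], [-1, 0, 0, -1, 2, 0], [-1, 0, -1, 0, 0, 2]].
All simple roots have the same length, so the diagram is simply laced. The associated Dynkin diagram is a chain of 5 nodes with one extra node attached to the third node from one end (E_6), so the type is E_6.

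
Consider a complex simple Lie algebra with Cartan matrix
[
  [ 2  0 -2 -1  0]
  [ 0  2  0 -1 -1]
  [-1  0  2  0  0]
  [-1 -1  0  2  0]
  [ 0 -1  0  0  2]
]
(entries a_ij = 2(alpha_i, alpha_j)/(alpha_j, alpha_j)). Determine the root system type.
The matrix has rank 5 with 2's on the diagonal. Reading the off-diagonal entries as Dynkin edges (a single edge where a_ij = a_ji = -1; a double or triple edge where a_ij * a_ji = 2 or 3), the diagram is a chain of 5 nodes with a double edge at one end; the terminal node there is the unique short simple root (B_5). One simple-root ordering that puts it in standard form is (alpha_5, alpha_2, alpha_4, alpha_1, alpha_3). So the algebra is type B_5, i.e. so(11).

B_5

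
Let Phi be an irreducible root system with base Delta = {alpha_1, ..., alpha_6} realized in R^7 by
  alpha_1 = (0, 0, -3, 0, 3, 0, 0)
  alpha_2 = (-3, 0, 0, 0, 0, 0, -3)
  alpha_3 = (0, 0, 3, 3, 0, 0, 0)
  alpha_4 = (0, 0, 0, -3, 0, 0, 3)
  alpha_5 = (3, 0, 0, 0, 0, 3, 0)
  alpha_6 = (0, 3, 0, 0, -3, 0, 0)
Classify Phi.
Compute the Cartan integers a_ij = 2(alpha_i, alpha_j)/(alpha_j, alpha_j); the resulting 6x6 Cartan matrix is
[[2, 0, -1, 0, 0, -1], [0, 2, 0, -1, -1, 0], [-1, 0, 2, -1, 0, 0], [0, -1, -1, 2, 0, 0], [0, -1, 0, 0, 2, 0], [-1, 0, 0, 0, 0, 2]].
All simple roots have the same length, so the diagram is simply laced. The associated Dynkin diagram is a chain of 6 nodes with single edges (A_6), so the type is A_6 (the algebra sl(7)).

A6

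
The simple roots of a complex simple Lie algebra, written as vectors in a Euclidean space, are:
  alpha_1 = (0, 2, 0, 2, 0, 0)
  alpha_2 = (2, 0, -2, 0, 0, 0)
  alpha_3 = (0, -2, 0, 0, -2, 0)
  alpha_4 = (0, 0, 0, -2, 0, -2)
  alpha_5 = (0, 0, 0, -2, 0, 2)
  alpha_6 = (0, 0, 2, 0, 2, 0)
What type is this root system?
D_6

Compute the Cartan integers a_ij = 2(alpha_i, alpha_j)/(alpha_j, alpha_j); the resulting 6x6 Cartan matrix is
[[2, 0, -1, -1, -1, 0], [0, 2, 0, 0, 0, -1], [-1, 0, 2, 0, 0, -1], [-1, 0, 0, 2, 0, 0], [-1, 0, 0, 0, 2, 0], [0, -1, -1, 0, 0, 2]].
All simple roots have the same length, so the diagram is simply laced. The associated Dynkin diagram is a chain of 4 nodes with a fork of two nodes at one end (D_6), so the type is D_6 (the algebra so(12)).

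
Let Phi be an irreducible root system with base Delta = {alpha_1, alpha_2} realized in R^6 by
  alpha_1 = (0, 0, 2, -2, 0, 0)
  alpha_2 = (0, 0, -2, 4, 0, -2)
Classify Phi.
Compute the Cartan integers a_ij = 2(alpha_i, alpha_j)/(alpha_j, alpha_j); the resulting 2x2 Cartan matrix is
[[2, -1], [-3, 2]].
The roots have two lengths (squared-length ratio 3:1); the short ones are alpha_{1}. The associated Dynkin diagram is two nodes joined by a triple edge (G_2), so the type is G_2.

G_2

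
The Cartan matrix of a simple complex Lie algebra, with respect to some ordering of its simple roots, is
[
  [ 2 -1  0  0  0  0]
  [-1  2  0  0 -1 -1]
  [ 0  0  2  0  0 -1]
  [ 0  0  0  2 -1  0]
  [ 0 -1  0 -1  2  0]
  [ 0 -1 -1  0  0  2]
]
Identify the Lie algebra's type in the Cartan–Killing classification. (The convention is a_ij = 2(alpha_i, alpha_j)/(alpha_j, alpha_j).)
type E_6

The matrix has rank 6 with 2's on the diagonal. Reading the off-diagonal entries as Dynkin edges (a single edge where a_ij = a_ji = -1; a double or triple edge where a_ij * a_ji = 2 or 3), the diagram is a chain of 5 nodes with one extra node attached to the third node from one end (E_6). One simple-root ordering that puts it in standard form is (alpha_3, alpha_1, alpha_6, alpha_2, alpha_5, alpha_4). So the algebra is type E_6.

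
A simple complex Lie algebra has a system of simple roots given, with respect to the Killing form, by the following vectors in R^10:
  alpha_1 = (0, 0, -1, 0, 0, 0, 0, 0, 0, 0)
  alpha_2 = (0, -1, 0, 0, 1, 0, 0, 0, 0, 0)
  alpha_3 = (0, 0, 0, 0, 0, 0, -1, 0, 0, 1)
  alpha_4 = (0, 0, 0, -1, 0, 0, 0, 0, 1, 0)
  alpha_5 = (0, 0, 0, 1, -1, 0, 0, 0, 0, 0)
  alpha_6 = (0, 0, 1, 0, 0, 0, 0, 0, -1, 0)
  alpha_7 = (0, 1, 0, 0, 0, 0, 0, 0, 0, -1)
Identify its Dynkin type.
Compute the Cartan integers a_ij = 2(alpha_i, alpha_j)/(alpha_j, alpha_j); the resulting 7x7 Cartan matrix is
[[2, 0, 0, 0, 0, -1, 0], [0, 2, 0, 0, -1, 0, -1], [0, 0, 2, 0, 0, 0, -1], [0, 0, 0, 2, -1, -1, 0], [0, -1, 0, -1, 2, 0, 0], [-2, 0, 0, -1, 0, 2, 0], [0, -1, -1, 0, 0, 0, 2]].
The roots have two lengths (squared-length ratio 2:1); the short ones are alpha_{1}. The associated Dynkin diagram is a chain of 7 nodes with a double edge at one end; the terminal node there is the unique short simple root (B_7), so the type is B_7 (the algebra so(15)).

type B_7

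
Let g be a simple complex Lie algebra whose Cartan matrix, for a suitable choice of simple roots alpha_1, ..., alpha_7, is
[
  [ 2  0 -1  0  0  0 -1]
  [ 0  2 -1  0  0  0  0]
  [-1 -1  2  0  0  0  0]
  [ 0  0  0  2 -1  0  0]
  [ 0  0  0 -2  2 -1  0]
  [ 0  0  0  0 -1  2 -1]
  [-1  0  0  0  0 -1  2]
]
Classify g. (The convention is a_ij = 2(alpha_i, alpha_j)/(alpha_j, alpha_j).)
B7

The matrix has rank 7 with 2's on the diagonal. Reading the off-diagonal entries as Dynkin edges (a single edge where a_ij = a_ji = -1; a double or triple edge where a_ij * a_ji = 2 or 3), the diagram is a chain of 7 nodes with a double edge at one end; the terminal node there is the unique short simple root (B_7). One simple-root ordering that puts it in standard form is (alpha_2, alpha_3, alpha_1, alpha_7, alpha_6, alpha_5, alpha_4). So the algebra is type B_7, i.e. so(15).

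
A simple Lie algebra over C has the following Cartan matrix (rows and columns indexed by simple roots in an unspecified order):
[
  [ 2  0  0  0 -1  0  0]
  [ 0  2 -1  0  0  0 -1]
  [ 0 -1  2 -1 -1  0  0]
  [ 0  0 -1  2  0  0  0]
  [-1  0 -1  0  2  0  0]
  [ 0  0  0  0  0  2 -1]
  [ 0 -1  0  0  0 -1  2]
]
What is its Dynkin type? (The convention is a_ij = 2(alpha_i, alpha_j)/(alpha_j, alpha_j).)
type E_7

The matrix has rank 7 with 2's on the diagonal. Reading the off-diagonal entries as Dynkin edges (a single edge where a_ij = a_ji = -1; a double or triple edge where a_ij * a_ji = 2 or 3), the diagram is a chain of 6 nodes with one extra node attached to the third node from one end (E_7). One simple-root ordering that puts it in standard form is (alpha_1, alpha_4, alpha_5, alpha_3, alpha_2, alpha_7, alpha_6). So the algebra is type E_7.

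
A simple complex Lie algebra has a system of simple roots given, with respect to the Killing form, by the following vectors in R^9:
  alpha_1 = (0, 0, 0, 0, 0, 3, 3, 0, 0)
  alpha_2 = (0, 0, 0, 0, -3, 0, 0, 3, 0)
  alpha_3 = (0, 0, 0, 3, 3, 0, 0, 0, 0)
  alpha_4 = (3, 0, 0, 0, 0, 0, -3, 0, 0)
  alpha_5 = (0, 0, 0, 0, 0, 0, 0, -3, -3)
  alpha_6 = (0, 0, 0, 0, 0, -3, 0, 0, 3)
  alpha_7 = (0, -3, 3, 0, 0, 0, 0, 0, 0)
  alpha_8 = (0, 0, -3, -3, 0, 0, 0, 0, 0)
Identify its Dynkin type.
A8

Compute the Cartan integers a_ij = 2(alpha_i, alpha_j)/(alpha_j, alpha_j); the resulting 8x8 Cartan matrix is
[[2, 0, 0, -1, 0, -1, 0, 0], [0, 2, -1, 0, -1, 0, 0, 0], [0, -1, 2, 0, 0, 0, 0, -1], [-1, 0, 0, 2, 0, 0, 0, 0], [0, -1, 0, 0, 2, -1, 0, 0], [-1, 0, 0, 0, -1, 2, 0, 0], [0, 0, 0, 0, 0, 0, 2, -1], [0, 0, -1, 0, 0, 0, -1, 2]].
All simple roots have the same length, so the diagram is simply laced. The associated Dynkin diagram is a chain of 8 nodes with single edges (A_8), so the type is A_8 (the algebra sl(9)).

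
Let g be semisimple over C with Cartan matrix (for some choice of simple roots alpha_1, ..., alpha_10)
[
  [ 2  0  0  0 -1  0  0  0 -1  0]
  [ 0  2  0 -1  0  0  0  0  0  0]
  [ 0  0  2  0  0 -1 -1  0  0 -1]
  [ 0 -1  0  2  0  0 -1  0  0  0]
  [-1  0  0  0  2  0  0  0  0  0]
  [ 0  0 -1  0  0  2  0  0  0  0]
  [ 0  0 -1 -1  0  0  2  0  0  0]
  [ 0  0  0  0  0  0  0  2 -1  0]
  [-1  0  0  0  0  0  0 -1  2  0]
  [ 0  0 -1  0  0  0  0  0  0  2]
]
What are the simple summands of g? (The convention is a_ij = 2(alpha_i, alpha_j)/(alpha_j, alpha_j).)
The diagram associated to this matrix has two connected components: the simple roots {alpha_1, alpha_5, alpha_8, alpha_9} form a chain of 4 nodes with single edges (A_4), and {alpha_2, alpha_3, alpha_4, alpha_6, alpha_7, alpha_10} form a chain of 4 nodes with a fork of two nodes at one end (D_6). A semisimple Lie algebra decomposes uniquely as the direct sum of simple ideals, one per connected component of its Dynkin diagram, so g ≅ A_4 ⊕ D_6 (dimension 24 + 66 = 90).

A_4 ⊕ D_6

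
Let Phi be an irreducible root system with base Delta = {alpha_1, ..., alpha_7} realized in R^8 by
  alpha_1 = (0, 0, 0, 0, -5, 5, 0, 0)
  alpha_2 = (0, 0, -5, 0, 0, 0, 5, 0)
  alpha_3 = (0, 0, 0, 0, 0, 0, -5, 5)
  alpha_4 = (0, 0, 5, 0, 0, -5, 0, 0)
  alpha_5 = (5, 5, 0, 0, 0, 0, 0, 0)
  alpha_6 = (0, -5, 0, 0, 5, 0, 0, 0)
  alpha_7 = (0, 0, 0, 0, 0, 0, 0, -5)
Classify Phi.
Compute the Cartan integers a_ij = 2(alpha_i, alpha_j)/(alpha_j, alpha_j); the resulting 7x7 Cartan matrix is
[[2, 0, 0, -1, 0, -1, 0], [0, 2, -1, -1, 0, 0, 0], [0, -1, 2, 0, 0, 0, -2], [-1, -1, 0, 2, 0, 0, 0], [0, 0, 0, 0, 2, -1, 0], [-1, 0, 0, 0, -1, 2, 0], [0, 0, -1, 0, 0, 0, 2]].
The roots have two lengths (squared-length ratio 2:1); the short ones are alpha_{7}. The associated Dynkin diagram is a chain of 7 nodes with a double edge at one end; the terminal node there is the unique short simple root (B_7), so the type is B_7 (the algebra so(15)).

B7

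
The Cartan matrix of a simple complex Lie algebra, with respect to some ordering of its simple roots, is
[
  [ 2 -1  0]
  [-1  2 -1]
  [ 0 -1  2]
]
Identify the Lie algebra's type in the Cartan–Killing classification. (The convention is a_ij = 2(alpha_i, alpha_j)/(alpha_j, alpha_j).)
A_3

The matrix has rank 3 with 2's on the diagonal. Reading the off-diagonal entries as Dynkin edges (a single edge where a_ij = a_ji = -1; a double or triple edge where a_ij * a_ji = 2 or 3), the diagram is a chain of 3 nodes with single edges (A_3). One simple-root ordering that puts it in standard form is (alpha_1, alpha_2, alpha_3). So the algebra is type A_3, i.e. sl(4).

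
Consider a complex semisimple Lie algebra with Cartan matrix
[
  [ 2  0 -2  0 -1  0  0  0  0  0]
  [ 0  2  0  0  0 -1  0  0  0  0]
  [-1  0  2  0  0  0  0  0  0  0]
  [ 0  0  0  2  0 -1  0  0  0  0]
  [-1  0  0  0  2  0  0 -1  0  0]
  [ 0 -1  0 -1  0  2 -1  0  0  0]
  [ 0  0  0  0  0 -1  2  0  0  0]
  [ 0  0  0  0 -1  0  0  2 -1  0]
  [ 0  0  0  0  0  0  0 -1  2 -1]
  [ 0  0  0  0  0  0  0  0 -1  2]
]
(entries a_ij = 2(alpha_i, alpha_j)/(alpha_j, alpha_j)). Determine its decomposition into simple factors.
B_6 (so(13)) + D_4 (so(8))

The diagram associated to this matrix has two connected components: the simple roots {alpha_1, alpha_3, alpha_5, alpha_8, alpha_9, alpha_10} form a chain of 6 nodes with a double edge at one end; the terminal node there is the unique short simple root (B_6), and {alpha_2, alpha_4, alpha_6, alpha_7} form a chain of 2 nodes with a fork of two nodes at one end (D_4). A semisimple Lie algebra decomposes uniquely as the direct sum of simple ideals, one per connected component of its Dynkin diagram, so g ≅ B_6 ⊕ D_4 (dimension 78 + 28 = 106).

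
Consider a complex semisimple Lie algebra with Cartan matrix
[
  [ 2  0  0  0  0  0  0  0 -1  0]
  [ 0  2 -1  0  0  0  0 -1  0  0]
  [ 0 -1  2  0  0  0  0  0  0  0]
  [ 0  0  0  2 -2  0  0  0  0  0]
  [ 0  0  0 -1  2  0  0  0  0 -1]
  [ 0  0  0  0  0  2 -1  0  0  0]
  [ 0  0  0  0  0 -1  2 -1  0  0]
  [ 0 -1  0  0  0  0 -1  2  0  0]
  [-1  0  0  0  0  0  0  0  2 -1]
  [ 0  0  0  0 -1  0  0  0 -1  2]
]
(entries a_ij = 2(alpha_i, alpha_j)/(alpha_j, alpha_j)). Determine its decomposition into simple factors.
The diagram associated to this matrix has two connected components: the simple roots {alpha_2, alpha_3, alpha_6, alpha_7, alpha_8} form a chain of 5 nodes with single edges (A_5), and {alpha_1, alpha_4, alpha_5, alpha_9, alpha_10} form a chain of 5 nodes with a double edge at one end; the terminal node there is the unique long simple root (C_5). A semisimple Lie algebra decomposes uniquely as the direct sum of simple ideals, one per connected component of its Dynkin diagram, so g ≅ A_5 ⊕ C_5 (dimension 35 + 55 = 90).

type A_5 + type C_5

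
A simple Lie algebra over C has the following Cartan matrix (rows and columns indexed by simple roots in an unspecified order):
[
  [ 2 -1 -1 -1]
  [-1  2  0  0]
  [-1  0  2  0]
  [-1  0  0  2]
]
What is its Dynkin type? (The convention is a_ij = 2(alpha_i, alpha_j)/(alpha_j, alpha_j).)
The matrix has rank 4 with 2's on the diagonal. Reading the off-diagonal entries as Dynkin edges (a single edge where a_ij = a_ji = -1; a double or triple edge where a_ij * a_ji = 2 or 3), the diagram is a chain of 2 nodes with a fork of two nodes at one end (D_4). One simple-root ordering that puts it in standard form is (alpha_2, alpha_1, alpha_3, alpha_4). So the algebra is type D_4, i.e. so(8).

D_4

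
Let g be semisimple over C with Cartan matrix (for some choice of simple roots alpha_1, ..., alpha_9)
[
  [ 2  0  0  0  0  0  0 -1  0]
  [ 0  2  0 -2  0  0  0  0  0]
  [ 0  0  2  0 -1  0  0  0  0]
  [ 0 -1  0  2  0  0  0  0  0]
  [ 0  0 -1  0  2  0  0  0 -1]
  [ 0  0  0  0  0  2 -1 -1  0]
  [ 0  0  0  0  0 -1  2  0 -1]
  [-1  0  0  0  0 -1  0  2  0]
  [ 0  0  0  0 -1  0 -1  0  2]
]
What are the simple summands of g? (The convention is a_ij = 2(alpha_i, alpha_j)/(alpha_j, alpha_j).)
A_7 (sl(8)) + B_2 (so(5))

The diagram associated to this matrix has two connected components: the simple roots {alpha_1, alpha_3, alpha_5, alpha_6, alpha_7, alpha_8, alpha_9} form a chain of 7 nodes with single edges (A_7), and {alpha_2, alpha_4} form a chain of 2 nodes with a double edge at one end; the terminal node there is the unique short simple root (B_2). A semisimple Lie algebra decomposes uniquely as the direct sum of simple ideals, one per connected component of its Dynkin diagram, so g ≅ A_7 ⊕ B_2 (dimension 63 + 10 = 73).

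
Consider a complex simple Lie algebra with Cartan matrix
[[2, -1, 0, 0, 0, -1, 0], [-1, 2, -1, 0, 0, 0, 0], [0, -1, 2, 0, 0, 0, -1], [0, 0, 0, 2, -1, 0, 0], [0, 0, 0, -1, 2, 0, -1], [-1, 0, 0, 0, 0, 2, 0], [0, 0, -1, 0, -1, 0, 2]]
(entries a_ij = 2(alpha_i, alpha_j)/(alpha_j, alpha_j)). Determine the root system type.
The matrix has rank 7 with 2's on the diagonal. Reading the off-diagonal entries as Dynkin edges (a single edge where a_ij = a_ji = -1; a double or triple edge where a_ij * a_ji = 2 or 3), the diagram is a chain of 7 nodes with single edges (A_7). One simple-root ordering that puts it in standard form is (alpha_6, alpha_1, alpha_2, alpha_3, alpha_7, alpha_5, alpha_4). So the algebra is type A_7, i.e. sl(8).

A_7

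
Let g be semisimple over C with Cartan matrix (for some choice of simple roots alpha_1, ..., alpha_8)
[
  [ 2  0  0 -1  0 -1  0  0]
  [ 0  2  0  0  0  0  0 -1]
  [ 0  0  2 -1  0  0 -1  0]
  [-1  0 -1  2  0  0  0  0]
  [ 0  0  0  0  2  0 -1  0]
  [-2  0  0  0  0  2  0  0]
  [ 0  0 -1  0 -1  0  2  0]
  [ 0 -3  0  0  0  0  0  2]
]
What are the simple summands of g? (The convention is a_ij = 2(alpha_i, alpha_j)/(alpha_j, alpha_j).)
The diagram associated to this matrix has two connected components: the simple roots {alpha_1, alpha_3, alpha_4, alpha_5, alpha_6, alpha_7} form a chain of 6 nodes with a double edge at one end; the terminal node there is the unique long simple root (C_6), and {alpha_2, alpha_8} form two nodes joined by a triple edge (G_2). A semisimple Lie algebra decomposes uniquely as the direct sum of simple ideals, one per connected component of its Dynkin diagram, so g ≅ C_6 ⊕ G_2 (dimension 78 + 14 = 92).

C_6 + G_2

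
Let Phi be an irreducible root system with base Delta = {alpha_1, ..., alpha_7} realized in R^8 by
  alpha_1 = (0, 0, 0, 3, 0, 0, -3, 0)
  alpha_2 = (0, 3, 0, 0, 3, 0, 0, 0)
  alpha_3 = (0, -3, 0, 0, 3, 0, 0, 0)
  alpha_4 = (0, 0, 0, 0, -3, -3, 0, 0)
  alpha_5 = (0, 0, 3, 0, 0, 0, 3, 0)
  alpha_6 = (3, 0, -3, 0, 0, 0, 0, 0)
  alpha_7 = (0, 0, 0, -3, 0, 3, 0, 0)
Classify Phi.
Compute the Cartan integers a_ij = 2(alpha_i, alpha_j)/(alpha_j, alpha_j); the resulting 7x7 Cartan matrix is
[[2, 0, 0, 0, -1, 0, -1], [0, 2, 0, -1, 0, 0, 0], [0, 0, 2, -1, 0, 0, 0], [0, -1, -1, 2, 0, 0, -1], [-1, 0, 0, 0, 2, -1, 0], [0, 0, 0, 0, -1, 2, 0], [-1, 0, 0, -1, 0, 0, 2]].
All simple roots have the same length, so the diagram is simply laced. The associated Dynkin diagram is a chain of 5 nodes with a fork of two nodes at one end (D_7), so the type is D_7 (the algebra so(14)).

type D_7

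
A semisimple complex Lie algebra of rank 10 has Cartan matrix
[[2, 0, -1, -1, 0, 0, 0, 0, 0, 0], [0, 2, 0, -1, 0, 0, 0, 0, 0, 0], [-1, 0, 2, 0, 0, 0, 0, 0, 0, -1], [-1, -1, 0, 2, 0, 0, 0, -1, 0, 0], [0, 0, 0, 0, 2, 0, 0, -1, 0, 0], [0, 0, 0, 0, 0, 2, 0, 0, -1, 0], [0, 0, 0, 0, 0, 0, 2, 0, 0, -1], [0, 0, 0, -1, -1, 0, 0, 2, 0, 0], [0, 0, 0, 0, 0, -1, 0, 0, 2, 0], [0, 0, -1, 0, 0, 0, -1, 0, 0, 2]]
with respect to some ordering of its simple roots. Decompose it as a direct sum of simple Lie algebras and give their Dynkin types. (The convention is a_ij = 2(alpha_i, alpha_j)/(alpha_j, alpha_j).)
type A_2 + type E_8

The diagram associated to this matrix has two connected components: the simple roots {alpha_6, alpha_9} form a chain of 2 nodes with single edges (A_2), and {alpha_1, alpha_2, alpha_3, alpha_4, alpha_5, alpha_7, alpha_8, alpha_10} form a chain of 7 nodes with one extra node attached to the third node from one end (E_8). A semisimple Lie algebra decomposes uniquely as the direct sum of simple ideals, one per connected component of its Dynkin diagram, so g ≅ A_2 ⊕ E_8 (dimension 8 + 248 = 256).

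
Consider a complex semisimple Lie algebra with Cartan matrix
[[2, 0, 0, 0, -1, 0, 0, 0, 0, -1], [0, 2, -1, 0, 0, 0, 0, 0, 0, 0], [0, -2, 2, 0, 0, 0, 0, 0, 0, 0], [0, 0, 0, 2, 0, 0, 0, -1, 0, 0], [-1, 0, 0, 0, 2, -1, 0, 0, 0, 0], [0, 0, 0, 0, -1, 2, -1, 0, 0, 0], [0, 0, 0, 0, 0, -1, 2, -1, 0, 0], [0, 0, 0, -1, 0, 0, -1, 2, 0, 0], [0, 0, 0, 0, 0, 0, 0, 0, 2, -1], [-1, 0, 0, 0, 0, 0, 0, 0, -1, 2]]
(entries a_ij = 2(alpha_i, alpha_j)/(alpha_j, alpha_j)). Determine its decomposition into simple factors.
type A_8 ⊕ type B_2

The diagram associated to this matrix has two connected components: the simple roots {alpha_1, alpha_4, alpha_5, alpha_6, alpha_7, alpha_8, alpha_9, alpha_10} form a chain of 8 nodes with single edges (A_8), and {alpha_2, alpha_3} form a chain of 2 nodes with a double edge at one end; the terminal node there is the unique short simple root (B_2). A semisimple Lie algebra decomposes uniquely as the direct sum of simple ideals, one per connected component of its Dynkin diagram, so g ≅ A_8 ⊕ B_2 (dimension 80 + 10 = 90).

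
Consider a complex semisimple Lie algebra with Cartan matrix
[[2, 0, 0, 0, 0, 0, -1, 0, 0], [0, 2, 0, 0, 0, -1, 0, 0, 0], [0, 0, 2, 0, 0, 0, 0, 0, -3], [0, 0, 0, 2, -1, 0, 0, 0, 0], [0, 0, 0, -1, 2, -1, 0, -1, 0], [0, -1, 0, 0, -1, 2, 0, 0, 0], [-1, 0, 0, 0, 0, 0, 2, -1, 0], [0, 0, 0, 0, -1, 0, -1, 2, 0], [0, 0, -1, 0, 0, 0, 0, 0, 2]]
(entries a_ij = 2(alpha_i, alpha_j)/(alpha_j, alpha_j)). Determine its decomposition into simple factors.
The diagram associated to this matrix has two connected components: the simple roots {alpha_1, alpha_2, alpha_4, alpha_5, alpha_6, alpha_7, alpha_8} form a chain of 6 nodes with one extra node attached to the third node from one end (E_7), and {alpha_3, alpha_9} form two nodes joined by a triple edge (G_2). A semisimple Lie algebra decomposes uniquely as the direct sum of simple ideals, one per connected component of its Dynkin diagram, so g ≅ E_7 ⊕ G_2 (dimension 133 + 14 = 147).

E_7 ⊕ G_2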